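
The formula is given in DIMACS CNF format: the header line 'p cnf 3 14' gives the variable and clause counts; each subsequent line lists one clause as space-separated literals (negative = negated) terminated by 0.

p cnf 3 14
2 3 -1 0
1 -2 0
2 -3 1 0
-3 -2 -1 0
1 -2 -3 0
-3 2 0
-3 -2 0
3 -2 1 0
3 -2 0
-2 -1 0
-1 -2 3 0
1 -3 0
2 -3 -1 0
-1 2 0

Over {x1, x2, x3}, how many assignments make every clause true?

1

There are 2^3 = 8 truth assignments over (x1, x2, x3).
Split on x3. With x3 = True, the clauses containing x3 are satisfied and ¬x3 drops from the rest; 0 of the 2^2 = 4 assignments to the other variables satisfy what remains.
With x3 = False, by the same count on the reduced clause set, 1 assignment works.
(One model: x1=F, x2=F, x3=F.)
Total: 0 + 1 = 1.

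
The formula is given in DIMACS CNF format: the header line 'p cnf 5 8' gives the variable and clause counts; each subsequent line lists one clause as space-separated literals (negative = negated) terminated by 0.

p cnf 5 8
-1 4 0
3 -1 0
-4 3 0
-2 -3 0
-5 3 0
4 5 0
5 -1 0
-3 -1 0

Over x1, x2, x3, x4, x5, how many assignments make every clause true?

There are 2^5 = 32 truth assignments over (x1, x2, x3, x4, x5).
Split on x5. With x5 = True, the clauses containing x5 are satisfied and ¬x5 drops from the rest; 2 of the 2^4 = 16 assignments to the other variables satisfy what remains.
With x5 = False, by the same count on the reduced clause set, 1 assignment works.
(One model: x1=F, x2=F, x3=T, x4=F, x5=T.)
Total: 2 + 1 = 3.

3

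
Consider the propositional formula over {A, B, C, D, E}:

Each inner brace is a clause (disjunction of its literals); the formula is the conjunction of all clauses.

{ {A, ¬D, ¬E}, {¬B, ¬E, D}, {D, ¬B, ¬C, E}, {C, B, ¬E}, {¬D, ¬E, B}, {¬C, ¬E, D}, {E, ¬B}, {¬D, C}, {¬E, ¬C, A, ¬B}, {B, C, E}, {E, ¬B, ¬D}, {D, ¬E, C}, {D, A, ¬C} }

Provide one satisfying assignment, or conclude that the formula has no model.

A: False, B: False, C: True, D: True, E: False

Case E = False:
Unit clause (¬B) forces B = False.
Unit clause (C) forces C = True.
Case D = True:
All clauses hold; A can take either value.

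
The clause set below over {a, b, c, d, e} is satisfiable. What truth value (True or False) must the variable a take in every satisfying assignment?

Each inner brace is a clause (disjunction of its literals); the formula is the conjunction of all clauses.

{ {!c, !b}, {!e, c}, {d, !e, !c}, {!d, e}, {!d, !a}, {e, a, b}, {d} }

False

Suppose a = true.
From the singleton clause (!d), d = false.
That conflicts with the unit clause (d).
So every satisfying assignment has a = False.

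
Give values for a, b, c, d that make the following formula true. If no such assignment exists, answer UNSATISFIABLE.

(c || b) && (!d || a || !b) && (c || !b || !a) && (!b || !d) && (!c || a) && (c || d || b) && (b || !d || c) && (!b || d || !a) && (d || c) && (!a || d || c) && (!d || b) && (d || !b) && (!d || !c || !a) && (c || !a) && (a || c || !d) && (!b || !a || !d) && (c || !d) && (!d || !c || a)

a=true, b=false, c=true, d=false

Try c = true.
Unit clause (a) forces a = true.
Unit clause (!d) forces d = false.
Unit clause (!b) forces b = false.
This assignment satisfies each clause.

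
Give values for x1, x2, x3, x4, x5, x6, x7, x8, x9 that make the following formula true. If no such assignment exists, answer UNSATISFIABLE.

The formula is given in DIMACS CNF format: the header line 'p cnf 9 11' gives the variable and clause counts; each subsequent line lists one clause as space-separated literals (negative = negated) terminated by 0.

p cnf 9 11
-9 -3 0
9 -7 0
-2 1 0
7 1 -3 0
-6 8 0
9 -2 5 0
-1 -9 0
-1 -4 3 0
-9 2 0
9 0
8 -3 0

UNSATISFIABLE

Unit clause (x9) forces x9 = True.
Unit clause (¬x3) forces x3 = False.
Unit clause (¬x1) forces x1 = False.
Unit clause (¬x2) forces x2 = False.
That conflicts with the unit clause (x2).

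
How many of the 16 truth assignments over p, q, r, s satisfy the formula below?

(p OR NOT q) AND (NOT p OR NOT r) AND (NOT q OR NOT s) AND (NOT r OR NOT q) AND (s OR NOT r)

6

There are 2^4 = 16 truth assignments over (p, q, r, s).
Check each against the 5 clauses (columns in the order p, q, r, s):
  F F F F  ✓ satisfies all
  F F F T  ✓ satisfies all
  F F T F  ✗ fails (s OR NOT r)
  F F T T  ✓ satisfies all
  F T F F  ✗ fails (p OR NOT q)
  F T F T  ✗ fails (p OR NOT q)
  F T T F  ✗ fails (p OR NOT q)
  F T T T  ✗ fails (p OR NOT q)
  T F F F  ✓ satisfies all
  T F F T  ✓ satisfies all
  T F T F  ✗ fails (NOT p OR NOT r)
  T F T T  ✗ fails (NOT p OR NOT r)
  T T F F  ✓ satisfies all
  T T F T  ✗ fails (NOT q OR NOT s)
  T T T F  ✗ fails (NOT p OR NOT r)
  T T T T  ✗ fails (NOT p OR NOT r)
6 of the 16 rows are models.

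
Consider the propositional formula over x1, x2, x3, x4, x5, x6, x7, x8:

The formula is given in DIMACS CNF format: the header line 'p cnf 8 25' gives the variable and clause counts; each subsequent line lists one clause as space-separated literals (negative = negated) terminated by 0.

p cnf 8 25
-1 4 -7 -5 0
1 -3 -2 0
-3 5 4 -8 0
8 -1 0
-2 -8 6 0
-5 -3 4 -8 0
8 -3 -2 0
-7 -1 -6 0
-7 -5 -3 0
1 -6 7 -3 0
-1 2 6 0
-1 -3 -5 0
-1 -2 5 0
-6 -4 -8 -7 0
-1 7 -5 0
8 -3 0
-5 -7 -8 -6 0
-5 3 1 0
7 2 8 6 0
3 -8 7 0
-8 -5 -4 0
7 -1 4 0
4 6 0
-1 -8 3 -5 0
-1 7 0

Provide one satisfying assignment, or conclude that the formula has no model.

x1=False; x2=False; x3=True; x4=True; x5=False; x6=False; x7=False; x8=True

Try x8 = True.
Try x2 = False.
Try x1 = False.
Try x5 = False.
Try x3 = True.
Unit clause (x4) forces x4 = True.
Try x6 = False.
All clauses hold; x7 can take either value.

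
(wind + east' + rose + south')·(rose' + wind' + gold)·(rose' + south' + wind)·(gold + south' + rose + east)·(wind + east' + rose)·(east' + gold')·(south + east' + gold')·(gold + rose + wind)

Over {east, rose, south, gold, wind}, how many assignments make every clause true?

12

There are 2^5 = 32 truth assignments over (east, rose, south, gold, wind).
Split on south. With south = 1, the clauses containing south are satisfied and south' drops from the rest; 4 of the 2^4 = 16 assignments to the other variables satisfy what remains.
With south = 0, by the same count on the reduced clause set, 8 assignments work.
Total: 4 + 8 = 12.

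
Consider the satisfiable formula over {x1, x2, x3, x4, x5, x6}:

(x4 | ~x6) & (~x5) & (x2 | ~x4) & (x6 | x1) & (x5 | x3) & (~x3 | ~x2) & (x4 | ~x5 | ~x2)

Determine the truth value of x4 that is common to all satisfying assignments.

False

Suppose x4 = 1.
Unit clause (~x5) forces x5 = 0.
Unit clause (x2) forces x2 = 1.
Unit clause (x3) forces x3 = 1.
That conflicts with the unit clause (~x3).
So every satisfying assignment has x4 = False.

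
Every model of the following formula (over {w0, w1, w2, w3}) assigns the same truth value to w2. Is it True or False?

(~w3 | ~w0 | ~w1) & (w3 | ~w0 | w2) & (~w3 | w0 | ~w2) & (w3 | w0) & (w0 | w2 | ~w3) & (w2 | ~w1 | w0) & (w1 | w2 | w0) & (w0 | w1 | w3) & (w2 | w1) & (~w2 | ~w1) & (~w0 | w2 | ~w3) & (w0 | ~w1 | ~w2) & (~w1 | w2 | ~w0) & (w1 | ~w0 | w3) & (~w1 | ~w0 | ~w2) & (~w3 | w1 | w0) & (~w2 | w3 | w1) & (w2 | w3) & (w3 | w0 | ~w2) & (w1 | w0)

Suppose w2 = 0.
From the singleton clause (w1), w1 = 1.
From the singleton clause (w0), w0 = 1.
But (~w0) is also a unit clause — contradiction.
So every satisfying assignment has w2 = True.

True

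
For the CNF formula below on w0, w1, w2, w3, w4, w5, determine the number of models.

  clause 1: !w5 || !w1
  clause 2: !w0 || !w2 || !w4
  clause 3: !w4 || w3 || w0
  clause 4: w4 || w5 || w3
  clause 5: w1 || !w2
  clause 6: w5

There are 2^6 = 64 truth assignments over (w0, w1, w2, w3, w4, w5).
Split on w4. With w4 = true, the clauses containing w4 are satisfied and !w4 drops from the rest; 3 of the 2^5 = 32 assignments to the other variables satisfy what remains.
With w4 = false, by the same count on the reduced clause set, 4 assignments work.
Total: 3 + 4 = 7.

7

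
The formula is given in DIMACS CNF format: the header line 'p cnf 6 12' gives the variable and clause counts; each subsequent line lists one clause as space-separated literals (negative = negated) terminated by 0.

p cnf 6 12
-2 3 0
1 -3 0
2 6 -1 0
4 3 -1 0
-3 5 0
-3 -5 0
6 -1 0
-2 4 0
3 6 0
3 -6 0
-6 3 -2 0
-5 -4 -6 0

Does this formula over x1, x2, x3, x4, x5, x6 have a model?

No, unsatisfiable

Suppose x2 = False.
Suppose x1 = True.
The clause (x6) is unit, so x6 = True.
The clause (x3) is unit, so x3 = True.
The clause (x5) is unit, so x5 = True.
But (¬x5) is also a unit clause — contradiction.
So x1 must be the other value — set x1 = False.
The clause (¬x3) is unit, so x3 = False.
The clause (x6) is unit, so x6 = True.
But (¬x6) is also a unit clause — contradiction.
Either choice for x1 ends in contradiction.
So x2 must be the other value — set x2 = True.
The clause (x3) is unit, so x3 = True.
The clause (x1) is unit, so x1 = True.
The clause (x5) is unit, so x5 = True.
But (¬x5) is also a unit clause — contradiction.
Either choice for x2 ends in contradiction.
No assignment satisfies every clause.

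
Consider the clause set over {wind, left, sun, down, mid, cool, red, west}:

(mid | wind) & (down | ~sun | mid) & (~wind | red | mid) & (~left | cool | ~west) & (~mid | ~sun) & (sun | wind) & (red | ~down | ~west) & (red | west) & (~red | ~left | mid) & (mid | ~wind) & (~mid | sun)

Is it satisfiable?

No

Try mid = 1.
From the singleton clause (~sun), sun = 0.
That conflicts with the unit clause (sun).
Undo mid and try mid = 0.
From the singleton clause (wind), wind = 1.
That conflicts with the unit clause (~wind).
Both values of mid lead to a conflict.
No assignment satisfies every clause.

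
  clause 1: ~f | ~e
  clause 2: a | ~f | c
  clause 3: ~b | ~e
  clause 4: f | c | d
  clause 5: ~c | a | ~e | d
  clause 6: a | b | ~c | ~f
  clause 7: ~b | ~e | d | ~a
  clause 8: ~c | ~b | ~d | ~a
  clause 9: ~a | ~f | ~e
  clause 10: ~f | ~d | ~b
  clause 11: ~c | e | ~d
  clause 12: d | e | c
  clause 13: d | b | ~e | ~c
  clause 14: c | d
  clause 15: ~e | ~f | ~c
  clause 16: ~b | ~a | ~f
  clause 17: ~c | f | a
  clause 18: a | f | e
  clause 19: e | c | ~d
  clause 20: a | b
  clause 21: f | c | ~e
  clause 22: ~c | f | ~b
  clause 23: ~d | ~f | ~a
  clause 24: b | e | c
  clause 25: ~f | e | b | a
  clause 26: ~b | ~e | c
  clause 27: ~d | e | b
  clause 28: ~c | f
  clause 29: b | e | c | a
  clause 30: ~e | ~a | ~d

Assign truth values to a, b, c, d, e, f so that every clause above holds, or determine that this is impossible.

a: 1,  b: 0,  c: 1,  d: 0,  e: 0,  f: 1

Suppose f = 1.
Unit clause (~e) forces e = 0.
Suppose a = 1.
Unit clause (~b) forces b = 0.
Unit clause (~d) forces d = 0.
Unit clause (c) forces c = 1.
Every clause now holds.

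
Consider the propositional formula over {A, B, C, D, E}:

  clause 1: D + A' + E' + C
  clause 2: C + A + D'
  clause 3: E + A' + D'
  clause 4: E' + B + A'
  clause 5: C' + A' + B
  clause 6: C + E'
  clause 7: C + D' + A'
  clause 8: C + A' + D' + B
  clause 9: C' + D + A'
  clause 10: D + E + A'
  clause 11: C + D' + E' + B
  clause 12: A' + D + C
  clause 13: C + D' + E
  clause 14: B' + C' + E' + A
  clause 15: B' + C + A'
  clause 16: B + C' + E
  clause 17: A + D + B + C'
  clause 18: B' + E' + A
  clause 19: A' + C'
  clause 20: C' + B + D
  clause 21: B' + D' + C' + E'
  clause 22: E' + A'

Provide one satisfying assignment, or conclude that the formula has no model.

Suppose C = 1.
The clause (A') is unit, so A = 0.
Suppose B = 1.
The clause (E') is unit, so E = 0.
No clause remains; D is free.

A ↦ 0; B ↦ 1; C ↦ 1; D ↦ 0; E ↦ 0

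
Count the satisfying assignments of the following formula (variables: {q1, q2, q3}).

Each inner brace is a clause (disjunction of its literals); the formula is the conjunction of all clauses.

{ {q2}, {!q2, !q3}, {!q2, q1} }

1

There are 2^3 = 8 truth assignments over (q1, q2, q3).
Check each against the 3 clauses (columns in the order q1, q2, q3):
  F F F  ✗ fails (q2)
  F F T  ✗ fails (q2)
  F T F  ✗ fails (!q2 || q1)
  F T T  ✗ fails (!q2 || !q3)
  T F F  ✗ fails (q2)
  T F T  ✗ fails (q2)
  T T F  ✓ satisfies all
  T T T  ✗ fails (!q2 || !q3)
1 of the 8 rows is a model.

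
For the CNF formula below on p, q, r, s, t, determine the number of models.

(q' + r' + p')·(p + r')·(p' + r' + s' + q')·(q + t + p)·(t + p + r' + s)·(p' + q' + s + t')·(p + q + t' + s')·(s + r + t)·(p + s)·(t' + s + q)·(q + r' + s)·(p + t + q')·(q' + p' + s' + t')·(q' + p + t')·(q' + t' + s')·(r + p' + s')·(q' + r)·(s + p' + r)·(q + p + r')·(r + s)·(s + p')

There are 2^5 = 32 truth assignments over (p, q, r, s, t).
Split on s. With s = 1, the clauses containing s are satisfied and s' drops from the rest; 2 of the 2^4 = 16 assignments to the other variables satisfy what remains.
With s = 0, by the same count on the reduced clause set, 0 assignments work.
(One model: p=T, q=F, r=T, s=T, t=F.)
Total: 2 + 0 = 2.

2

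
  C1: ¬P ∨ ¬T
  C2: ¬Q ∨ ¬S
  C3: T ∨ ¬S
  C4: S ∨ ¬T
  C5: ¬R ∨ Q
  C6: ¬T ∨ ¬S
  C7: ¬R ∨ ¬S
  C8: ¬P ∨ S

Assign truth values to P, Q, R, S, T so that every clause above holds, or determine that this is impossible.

P=False; Q=True; R=False; S=False; T=False

Suppose P = False.
Suppose Q = True.
(¬S) alone gives S = False.
(¬T) alone gives T = False.
Every clause is now satisfied; R is unconstrained.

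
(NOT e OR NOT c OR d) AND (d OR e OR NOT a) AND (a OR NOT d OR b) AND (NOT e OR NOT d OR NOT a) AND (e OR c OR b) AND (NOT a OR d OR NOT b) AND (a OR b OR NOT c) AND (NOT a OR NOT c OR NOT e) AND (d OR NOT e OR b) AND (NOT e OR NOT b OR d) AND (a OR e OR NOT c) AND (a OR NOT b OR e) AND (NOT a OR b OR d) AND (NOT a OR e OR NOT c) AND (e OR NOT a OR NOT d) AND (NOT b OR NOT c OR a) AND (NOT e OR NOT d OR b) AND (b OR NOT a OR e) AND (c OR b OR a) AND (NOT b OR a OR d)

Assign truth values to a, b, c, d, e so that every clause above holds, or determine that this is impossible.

Branch on e: set e = true.
Branch on c: set c = false.
Branch on d: set d = true.
From the singleton clause (NOT a), a = false.
From the singleton clause (b), b = true.
Every clause now holds.

a: false; b: true; c: false; d: true; e: true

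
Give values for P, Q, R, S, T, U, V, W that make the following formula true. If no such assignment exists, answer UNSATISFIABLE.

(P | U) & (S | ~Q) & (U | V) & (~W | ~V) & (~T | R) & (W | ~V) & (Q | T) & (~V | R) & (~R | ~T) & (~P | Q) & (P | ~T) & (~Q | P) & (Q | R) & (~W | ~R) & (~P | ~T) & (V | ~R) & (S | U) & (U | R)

P ↦ 1,  Q ↦ 1,  R ↦ 0,  S ↦ 1,  T ↦ 0,  U ↦ 1,  V ↦ 0,  W ↦ 0

Case P = 1:
Unit clause (Q) forces Q = 1.
Unit clause (S) forces S = 1.
Unit clause (~T) forces T = 0.
Case U = 1:
Case W = 0:
Unit clause (~V) forces V = 0.
Unit clause (~R) forces R = 0.
This assignment satisfies each clause.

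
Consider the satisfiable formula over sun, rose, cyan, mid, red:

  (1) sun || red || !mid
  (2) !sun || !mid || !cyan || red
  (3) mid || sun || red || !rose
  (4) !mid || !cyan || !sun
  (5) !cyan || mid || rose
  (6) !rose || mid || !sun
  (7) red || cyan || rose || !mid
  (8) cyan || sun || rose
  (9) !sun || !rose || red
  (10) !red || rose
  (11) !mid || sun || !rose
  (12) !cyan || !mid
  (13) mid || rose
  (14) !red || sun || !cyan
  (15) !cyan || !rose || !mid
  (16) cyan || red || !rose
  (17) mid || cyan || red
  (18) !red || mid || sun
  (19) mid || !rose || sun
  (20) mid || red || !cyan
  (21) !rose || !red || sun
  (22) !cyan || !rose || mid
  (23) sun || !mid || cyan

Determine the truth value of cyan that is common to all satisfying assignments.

Suppose cyan = true.
From the singleton clause (!mid), mid = false.
From the singleton clause (rose), rose = true.
That conflicts with the unit clause (!rose).
So every satisfying assignment has cyan = False.

False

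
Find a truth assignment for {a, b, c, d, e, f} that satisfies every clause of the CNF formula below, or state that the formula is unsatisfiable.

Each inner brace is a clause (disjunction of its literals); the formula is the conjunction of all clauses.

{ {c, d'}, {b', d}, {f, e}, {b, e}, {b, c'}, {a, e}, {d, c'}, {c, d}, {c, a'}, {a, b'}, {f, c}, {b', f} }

Suppose c = 1.
From the singleton clause (b), b = 1.
From the singleton clause (d), d = 1.
From the singleton clause (a), a = 1.
From the singleton clause (f), f = 1.
Every clause is now satisfied; e is unconstrained.

a: 1,  b: 1,  c: 1,  d: 1,  e: 1,  f: 1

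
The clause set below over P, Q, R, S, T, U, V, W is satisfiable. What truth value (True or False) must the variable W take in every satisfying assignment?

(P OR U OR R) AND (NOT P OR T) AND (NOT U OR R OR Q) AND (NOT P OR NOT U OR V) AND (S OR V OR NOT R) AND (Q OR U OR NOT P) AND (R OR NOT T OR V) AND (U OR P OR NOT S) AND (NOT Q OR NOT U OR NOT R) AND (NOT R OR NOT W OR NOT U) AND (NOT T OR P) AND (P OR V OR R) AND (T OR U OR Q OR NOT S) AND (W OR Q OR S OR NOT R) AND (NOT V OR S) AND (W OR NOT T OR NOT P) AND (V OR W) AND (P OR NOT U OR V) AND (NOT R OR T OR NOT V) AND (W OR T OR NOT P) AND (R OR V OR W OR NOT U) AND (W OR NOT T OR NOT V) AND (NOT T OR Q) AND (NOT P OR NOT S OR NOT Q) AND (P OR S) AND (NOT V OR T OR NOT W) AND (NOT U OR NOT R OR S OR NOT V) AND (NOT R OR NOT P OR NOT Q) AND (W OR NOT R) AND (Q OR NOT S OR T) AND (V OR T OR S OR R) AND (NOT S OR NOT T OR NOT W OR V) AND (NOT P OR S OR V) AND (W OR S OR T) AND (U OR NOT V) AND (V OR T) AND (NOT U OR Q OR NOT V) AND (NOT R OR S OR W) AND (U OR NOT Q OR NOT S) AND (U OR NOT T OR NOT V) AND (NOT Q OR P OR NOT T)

Suppose W = true.
Suppose P = false.
(NOT T) alone gives T = false.
(S) alone gives S = true.
(U) alone gives U = true.
(NOT R) alone gives R = false.
(Q) alone gives Q = true.
(V) alone gives V = true.
Now (NOT V) is unsatisfied and unit — conflict.
Backtrack on P: now try P = true.
(T) alone gives T = true.
(Q) alone gives Q = true.
(NOT S) alone gives S = false.
(NOT V) alone gives V = false.
Now (V) is unsatisfied and unit — conflict.
Both values of P lead to a conflict.
So every satisfying assignment has W = False.

False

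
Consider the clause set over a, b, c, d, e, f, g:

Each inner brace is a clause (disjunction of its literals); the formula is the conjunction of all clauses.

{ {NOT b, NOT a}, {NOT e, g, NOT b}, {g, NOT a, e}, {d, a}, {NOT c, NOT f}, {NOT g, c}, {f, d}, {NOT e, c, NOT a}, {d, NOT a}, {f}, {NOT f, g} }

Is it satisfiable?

Unit clause (f) forces f = true.
Unit clause (NOT c) forces c = false.
Unit clause (NOT g) forces g = false.
Now (g) is unsatisfied and unit — conflict.
No assignment satisfies every clause.

No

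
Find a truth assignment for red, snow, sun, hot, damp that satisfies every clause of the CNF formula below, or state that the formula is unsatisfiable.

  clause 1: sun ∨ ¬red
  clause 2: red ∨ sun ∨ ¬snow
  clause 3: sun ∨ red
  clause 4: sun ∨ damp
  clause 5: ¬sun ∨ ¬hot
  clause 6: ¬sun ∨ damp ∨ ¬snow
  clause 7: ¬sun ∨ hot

Suppose sun = True.
(¬hot) alone gives hot = False.
Now (hot) is unsatisfied and unit — conflict.
That branch fails; take sun = False instead.
(¬red) alone gives red = False.
Now (red) is unsatisfied and unit — conflict.
Neither sun = True nor sun = False works.

UNSATISFIABLE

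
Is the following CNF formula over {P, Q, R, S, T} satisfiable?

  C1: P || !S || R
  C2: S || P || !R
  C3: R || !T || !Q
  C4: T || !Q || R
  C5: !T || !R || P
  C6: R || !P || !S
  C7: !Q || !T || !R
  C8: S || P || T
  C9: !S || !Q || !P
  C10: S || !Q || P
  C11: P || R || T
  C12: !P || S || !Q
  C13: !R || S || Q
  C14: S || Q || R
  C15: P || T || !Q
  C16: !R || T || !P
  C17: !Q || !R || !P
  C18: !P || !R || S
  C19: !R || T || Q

Yes, satisfiable

Try P = true.
Try R = true.
(T) alone gives T = true.
(!Q) alone gives Q = false.
(S) alone gives S = true.
This assignment satisfies each clause.
A satisfying assignment: P: true; Q: false; R: true; S: true; T: true.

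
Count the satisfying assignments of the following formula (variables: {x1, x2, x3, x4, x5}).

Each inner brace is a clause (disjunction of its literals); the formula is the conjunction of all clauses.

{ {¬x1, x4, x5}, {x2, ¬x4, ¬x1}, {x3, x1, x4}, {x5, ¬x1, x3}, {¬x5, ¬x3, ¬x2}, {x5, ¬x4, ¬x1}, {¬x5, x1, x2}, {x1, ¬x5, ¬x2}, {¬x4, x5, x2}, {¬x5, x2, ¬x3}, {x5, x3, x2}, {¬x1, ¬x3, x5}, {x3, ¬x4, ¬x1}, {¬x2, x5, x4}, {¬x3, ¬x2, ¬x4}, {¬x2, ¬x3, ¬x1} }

4

There are 2^5 = 32 truth assignments over (x1, x2, x3, x4, x5).
Split on x3. With x3 = True, the clauses containing x3 are satisfied and ¬x3 drops from the rest; 1 of the 2^4 = 16 assignments to the other variables satisfy what remains.
With x3 = False, by the same count on the reduced clause set, 3 assignments work.
(One model: x1=F, x2=F, x3=T, x4=F, x5=F.)
Total: 1 + 3 = 4.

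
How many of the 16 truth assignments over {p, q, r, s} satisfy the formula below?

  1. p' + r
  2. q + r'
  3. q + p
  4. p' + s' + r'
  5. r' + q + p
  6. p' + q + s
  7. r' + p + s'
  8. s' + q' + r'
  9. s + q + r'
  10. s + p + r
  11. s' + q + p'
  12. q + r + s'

3

There are 2^4 = 16 truth assignments over (p, q, r, s).
Split on s. With s = 1, the clauses containing s are satisfied and s' drops from the rest; 1 of the 2^3 = 8 assignments to the other variables satisfy what remains.
With s = 0, by the same count on the reduced clause set, 2 assignments work.
(One model: p=F, q=T, r=F, s=T.)
Total: 1 + 2 = 3.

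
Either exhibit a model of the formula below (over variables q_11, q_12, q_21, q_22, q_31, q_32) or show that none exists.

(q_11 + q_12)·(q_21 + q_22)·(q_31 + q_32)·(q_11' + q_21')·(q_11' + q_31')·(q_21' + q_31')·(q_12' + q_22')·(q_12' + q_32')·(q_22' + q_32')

Suppose q_11 = 1.
(q_21') alone gives q_21 = 0.
(q_22) alone gives q_22 = 1.
(q_31') alone gives q_31 = 0.
(q_32) alone gives q_32 = 1.
But (q_32') is also a unit clause — contradiction.
Undo q_11 and try q_11 = 0.
(q_12) alone gives q_12 = 1.
(q_22') alone gives q_22 = 0.
(q_21) alone gives q_21 = 1.
(q_31') alone gives q_31 = 0.
(q_32) alone gives q_32 = 1.
But (q_32') is also a unit clause — contradiction.
Either choice for q_11 ends in contradiction.

UNSATISFIABLE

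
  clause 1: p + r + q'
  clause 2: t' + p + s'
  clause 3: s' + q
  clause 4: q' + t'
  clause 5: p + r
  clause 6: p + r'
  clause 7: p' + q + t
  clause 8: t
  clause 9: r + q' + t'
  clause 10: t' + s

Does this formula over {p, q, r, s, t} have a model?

Unsatisfiable

(t) alone gives t = 1.
(q') alone gives q = 0.
(s') alone gives s = 0.
Now (s) is unsatisfied and unit — conflict.
No assignment satisfies every clause.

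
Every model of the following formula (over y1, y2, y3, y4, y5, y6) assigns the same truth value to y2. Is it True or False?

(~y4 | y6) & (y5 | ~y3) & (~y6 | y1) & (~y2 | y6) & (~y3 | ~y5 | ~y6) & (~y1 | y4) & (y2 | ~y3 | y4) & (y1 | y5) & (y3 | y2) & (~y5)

True

Suppose y2 = 0.
The clause (y3) is unit, so y3 = 1.
The clause (y5) is unit, so y5 = 1.
Now (~y5) is unsatisfied and unit — conflict.
So every satisfying assignment has y2 = True.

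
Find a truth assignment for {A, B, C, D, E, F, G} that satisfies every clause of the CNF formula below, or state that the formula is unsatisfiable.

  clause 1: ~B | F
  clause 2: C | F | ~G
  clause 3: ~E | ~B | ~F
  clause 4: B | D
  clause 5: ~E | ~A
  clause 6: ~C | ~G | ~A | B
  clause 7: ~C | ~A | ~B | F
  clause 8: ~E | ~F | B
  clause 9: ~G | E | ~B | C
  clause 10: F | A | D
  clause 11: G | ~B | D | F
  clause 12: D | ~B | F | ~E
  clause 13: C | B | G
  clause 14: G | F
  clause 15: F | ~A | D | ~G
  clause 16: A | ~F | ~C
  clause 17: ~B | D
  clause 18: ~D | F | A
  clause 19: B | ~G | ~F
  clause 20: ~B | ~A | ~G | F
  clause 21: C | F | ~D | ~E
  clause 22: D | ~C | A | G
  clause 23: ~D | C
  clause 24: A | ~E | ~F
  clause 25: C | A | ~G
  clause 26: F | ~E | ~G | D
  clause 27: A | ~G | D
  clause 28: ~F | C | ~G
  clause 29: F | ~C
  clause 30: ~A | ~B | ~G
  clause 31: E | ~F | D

A ↦ 1, B ↦ 0, C ↦ 1, D ↦ 1, E ↦ 0, F ↦ 1, G ↦ 0

Case B = 0:
(D) alone gives D = 1.
(C) alone gives C = 1.
(F) alone gives F = 1.
(~E) alone gives E = 0.
(A) alone gives A = 1.
(~G) alone gives G = 0.
This assignment satisfies each clause.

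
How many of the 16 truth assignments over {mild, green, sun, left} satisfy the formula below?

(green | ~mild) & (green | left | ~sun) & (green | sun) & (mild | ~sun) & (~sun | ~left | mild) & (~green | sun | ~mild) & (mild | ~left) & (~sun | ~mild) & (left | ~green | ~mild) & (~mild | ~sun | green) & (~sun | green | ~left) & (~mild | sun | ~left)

There are 2^4 = 16 truth assignments over (mild, green, sun, left).
Check each against the 12 clauses (columns in the order mild, green, sun, left):
  F F F F  ✗ fails (green | sun)
  F F F T  ✗ fails (green | sun)
  F F T F  ✗ fails (green | left | ~sun)
  F F T T  ✗ fails (mild | ~sun)
  F T F F  ✓ satisfies all
  F T F T  ✗ fails (mild | ~left)
  F T T F  ✗ fails (mild | ~sun)
  F T T T  ✗ fails (mild | ~sun)
  T F F F  ✗ fails (green | ~mild)
  T F F T  ✗ fails (green | ~mild)
  T F T F  ✗ fails (green | ~mild)
  T F T T  ✗ fails (green | ~mild)
  T T F F  ✗ fails (~green | sun | ~mild)
  T T F T  ✗ fails (~green | sun | ~mild)
  T T T F  ✗ fails (~sun | ~mild)
  T T T T  ✗ fails (~sun | ~mild)
1 of the 16 rows is a model.

1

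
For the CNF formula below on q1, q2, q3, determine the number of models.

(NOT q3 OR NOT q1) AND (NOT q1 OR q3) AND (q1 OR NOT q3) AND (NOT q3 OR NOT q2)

There are 2^3 = 8 truth assignments over (q1, q2, q3).
Check each against the 4 clauses (columns in the order q1, q2, q3):
  F F F  ✓ satisfies all
  F F T  ✗ fails (q1 OR NOT q3)
  F T F  ✓ satisfies all
  F T T  ✗ fails (q1 OR NOT q3)
  T F F  ✗ fails (NOT q1 OR q3)
  T F T  ✗ fails (NOT q3 OR NOT q1)
  T T F  ✗ fails (NOT q1 OR q3)
  T T T  ✗ fails (NOT q3 OR NOT q1)
2 of the 8 rows are models.

2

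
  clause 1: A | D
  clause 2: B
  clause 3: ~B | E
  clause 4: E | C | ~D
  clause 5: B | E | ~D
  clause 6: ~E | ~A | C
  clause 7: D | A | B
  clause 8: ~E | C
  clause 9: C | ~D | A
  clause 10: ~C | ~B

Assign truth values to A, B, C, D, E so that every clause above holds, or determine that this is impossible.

The clause (B) is unit, so B = 1.
The clause (E) is unit, so E = 1.
The clause (C) is unit, so C = 1.
Now (~C) is unsatisfied and unit — conflict.

UNSATISFIABLE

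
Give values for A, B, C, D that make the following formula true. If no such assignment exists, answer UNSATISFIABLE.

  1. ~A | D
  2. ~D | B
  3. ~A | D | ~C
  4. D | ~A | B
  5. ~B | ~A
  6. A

The clause (A) is unit, so A = 1.
The clause (D) is unit, so D = 1.
The clause (B) is unit, so B = 1.
Now (~B) is unsatisfied and unit — conflict.

UNSATISFIABLE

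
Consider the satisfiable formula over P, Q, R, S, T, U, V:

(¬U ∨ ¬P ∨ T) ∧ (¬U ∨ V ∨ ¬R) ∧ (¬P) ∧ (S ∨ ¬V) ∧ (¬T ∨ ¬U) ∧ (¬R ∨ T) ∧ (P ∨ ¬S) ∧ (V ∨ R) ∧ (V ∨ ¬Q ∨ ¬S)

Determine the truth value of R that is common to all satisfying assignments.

True

Suppose R = False.
From the singleton clause (¬P), P = False.
From the singleton clause (¬S), S = False.
From the singleton clause (¬V), V = False.
Now (V) is unsatisfied and unit — conflict.
So every satisfying assignment has R = True.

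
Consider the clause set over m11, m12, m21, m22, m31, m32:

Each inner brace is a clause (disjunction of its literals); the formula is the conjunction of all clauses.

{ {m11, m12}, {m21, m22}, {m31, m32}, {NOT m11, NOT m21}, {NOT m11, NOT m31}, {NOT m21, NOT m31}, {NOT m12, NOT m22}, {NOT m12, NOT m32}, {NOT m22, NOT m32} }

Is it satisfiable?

No

Try m11 = true.
The clause (NOT m21) is unit, so m21 = false.
The clause (m22) is unit, so m22 = true.
The clause (NOT m31) is unit, so m31 = false.
The clause (m32) is unit, so m32 = true.
Now (NOT m32) is unsatisfied and unit — conflict.
So m11 must be the other value — set m11 = false.
The clause (m12) is unit, so m12 = true.
The clause (NOT m22) is unit, so m22 = false.
The clause (m21) is unit, so m21 = true.
The clause (NOT m31) is unit, so m31 = false.
The clause (m32) is unit, so m32 = true.
Now (NOT m32) is unsatisfied and unit — conflict.
Both values of m11 lead to a conflict.
No assignment satisfies every clause.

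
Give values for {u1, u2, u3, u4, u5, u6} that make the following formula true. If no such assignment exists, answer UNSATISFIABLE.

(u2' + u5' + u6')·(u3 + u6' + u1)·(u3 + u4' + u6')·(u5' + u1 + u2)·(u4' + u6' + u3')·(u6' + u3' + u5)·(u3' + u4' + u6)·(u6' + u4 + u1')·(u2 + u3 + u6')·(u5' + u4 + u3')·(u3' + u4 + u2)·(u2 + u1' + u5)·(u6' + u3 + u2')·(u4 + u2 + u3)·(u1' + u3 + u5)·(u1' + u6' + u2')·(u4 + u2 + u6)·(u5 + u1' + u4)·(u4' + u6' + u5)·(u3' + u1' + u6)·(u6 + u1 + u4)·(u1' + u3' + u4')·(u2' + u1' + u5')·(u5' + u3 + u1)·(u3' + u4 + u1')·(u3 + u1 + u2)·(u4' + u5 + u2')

u1: 1; u2: 0; u3: 0; u4: 1; u5: 1; u6: 0

Try u2 = 0.
Try u5 = 1.
Unit clause (u1) forces u1 = 1.
Try u6 = 0.
Unit clause (u4) forces u4 = 1.
Unit clause (u3') forces u3 = 0.
This assignment satisfies each clause.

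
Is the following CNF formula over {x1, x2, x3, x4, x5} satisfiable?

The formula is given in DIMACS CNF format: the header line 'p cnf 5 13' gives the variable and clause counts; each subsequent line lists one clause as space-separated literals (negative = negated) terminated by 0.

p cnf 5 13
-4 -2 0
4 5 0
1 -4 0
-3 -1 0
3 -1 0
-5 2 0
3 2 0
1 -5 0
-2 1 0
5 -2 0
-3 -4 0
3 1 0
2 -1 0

Unsatisfiable

Try x4 = False.
Unit clause (x5) forces x5 = True.
Unit clause (x2) forces x2 = True.
Unit clause (x1) forces x1 = True.
Unit clause (¬x3) forces x3 = False.
That conflicts with the unit clause (x3).
Undo x4 and try x4 = True.
Unit clause (¬x2) forces x2 = False.
Unit clause (x1) forces x1 = True.
That conflicts with the unit clause (¬x1).
Both values of x4 lead to a conflict.
No assignment satisfies every clause.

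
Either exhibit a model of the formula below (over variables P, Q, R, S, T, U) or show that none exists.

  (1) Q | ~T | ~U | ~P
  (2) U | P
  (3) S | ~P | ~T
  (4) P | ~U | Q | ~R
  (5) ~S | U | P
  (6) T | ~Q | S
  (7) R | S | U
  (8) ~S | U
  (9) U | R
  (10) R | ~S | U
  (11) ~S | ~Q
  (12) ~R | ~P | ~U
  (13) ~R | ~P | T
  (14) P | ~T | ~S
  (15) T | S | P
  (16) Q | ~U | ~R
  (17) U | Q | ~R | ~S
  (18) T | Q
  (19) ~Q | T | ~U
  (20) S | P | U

Try U = 1.
Try S = 0.
Try P = 0.
(T) alone gives T = 1.
Try Q = 1.
All clauses hold; R can take either value.

P ↦ 0, Q ↦ 1, R ↦ 0, S ↦ 0, T ↦ 1, U ↦ 1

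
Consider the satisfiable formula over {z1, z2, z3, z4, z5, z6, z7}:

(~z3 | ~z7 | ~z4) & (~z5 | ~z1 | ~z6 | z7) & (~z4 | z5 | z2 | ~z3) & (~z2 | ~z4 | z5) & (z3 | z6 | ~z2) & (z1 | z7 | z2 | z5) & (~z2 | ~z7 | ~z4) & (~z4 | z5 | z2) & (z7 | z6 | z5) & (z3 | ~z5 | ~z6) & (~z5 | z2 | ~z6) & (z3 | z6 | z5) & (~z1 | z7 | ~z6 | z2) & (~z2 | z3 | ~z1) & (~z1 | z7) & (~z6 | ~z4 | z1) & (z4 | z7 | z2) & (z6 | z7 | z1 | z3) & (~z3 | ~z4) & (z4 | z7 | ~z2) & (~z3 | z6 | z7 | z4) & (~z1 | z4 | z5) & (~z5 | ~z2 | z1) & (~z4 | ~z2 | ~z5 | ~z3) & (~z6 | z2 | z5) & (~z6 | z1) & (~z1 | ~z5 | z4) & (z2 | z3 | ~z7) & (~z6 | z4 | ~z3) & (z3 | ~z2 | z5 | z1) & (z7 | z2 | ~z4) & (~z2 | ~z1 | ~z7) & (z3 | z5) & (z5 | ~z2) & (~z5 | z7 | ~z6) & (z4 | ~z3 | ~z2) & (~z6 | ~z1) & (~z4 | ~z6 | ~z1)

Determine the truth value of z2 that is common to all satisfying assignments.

False

Suppose z2 = 1.
(z5) alone gives z5 = 1.
(z1) alone gives z1 = 1.
(z3) alone gives z3 = 1.
(z7) alone gives z7 = 1.
Now (~z7) is unsatisfied and unit — conflict.
So every satisfying assignment has z2 = False.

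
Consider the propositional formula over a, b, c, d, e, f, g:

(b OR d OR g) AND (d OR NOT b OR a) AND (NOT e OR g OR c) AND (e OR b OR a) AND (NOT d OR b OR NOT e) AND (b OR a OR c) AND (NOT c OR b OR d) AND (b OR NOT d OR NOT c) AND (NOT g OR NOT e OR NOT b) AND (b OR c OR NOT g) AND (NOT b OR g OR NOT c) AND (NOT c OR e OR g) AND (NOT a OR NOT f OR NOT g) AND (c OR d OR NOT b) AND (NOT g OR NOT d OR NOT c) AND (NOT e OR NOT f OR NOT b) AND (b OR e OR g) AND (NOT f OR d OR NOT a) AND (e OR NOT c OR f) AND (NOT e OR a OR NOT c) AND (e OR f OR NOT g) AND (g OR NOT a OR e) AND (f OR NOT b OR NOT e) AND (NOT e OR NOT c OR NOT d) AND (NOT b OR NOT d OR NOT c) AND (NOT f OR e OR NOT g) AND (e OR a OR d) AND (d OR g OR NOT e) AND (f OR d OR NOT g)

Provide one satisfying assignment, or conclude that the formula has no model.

Try b = true.
Try d = true.
From the singleton clause (NOT c), c = false.
Try e = false.
Try f = true.
From the singleton clause (NOT g), g = false.
From the singleton clause (NOT a), a = false.
All clauses are satisfied.

a ↦ false, b ↦ true, c ↦ false, d ↦ true, e ↦ false, f ↦ true, g ↦ false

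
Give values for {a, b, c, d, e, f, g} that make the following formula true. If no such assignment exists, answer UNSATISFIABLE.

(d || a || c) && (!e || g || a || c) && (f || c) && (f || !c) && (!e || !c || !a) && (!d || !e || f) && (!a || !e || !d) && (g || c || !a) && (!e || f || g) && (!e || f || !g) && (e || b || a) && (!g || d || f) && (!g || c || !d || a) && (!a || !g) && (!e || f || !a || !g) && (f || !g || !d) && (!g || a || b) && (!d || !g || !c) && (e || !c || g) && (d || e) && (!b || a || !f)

Branch on f: set f = true.
Branch on a: set a = false.
The clause (!b) is unit, so b = false.
The clause (e) is unit, so e = true.
The clause (!g) is unit, so g = false.
The clause (c) is unit, so c = true.
Every clause is now satisfied; d is unconstrained.

a=false,  b=false,  c=true,  d=true,  e=true,  f=true,  g=false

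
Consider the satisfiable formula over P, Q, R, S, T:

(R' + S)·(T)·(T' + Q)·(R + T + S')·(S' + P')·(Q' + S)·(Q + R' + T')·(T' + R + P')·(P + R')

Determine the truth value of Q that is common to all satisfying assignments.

Suppose Q = 0.
(T) alone gives T = 1.
That conflicts with the unit clause (T').
So every satisfying assignment has Q = True.

True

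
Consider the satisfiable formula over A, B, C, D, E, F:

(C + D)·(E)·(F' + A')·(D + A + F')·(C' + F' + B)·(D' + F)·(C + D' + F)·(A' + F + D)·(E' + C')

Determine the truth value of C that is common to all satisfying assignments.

False

Suppose C = 1.
From the singleton clause (E), E = 1.
But (E') is also a unit clause — contradiction.
So every satisfying assignment has C = False.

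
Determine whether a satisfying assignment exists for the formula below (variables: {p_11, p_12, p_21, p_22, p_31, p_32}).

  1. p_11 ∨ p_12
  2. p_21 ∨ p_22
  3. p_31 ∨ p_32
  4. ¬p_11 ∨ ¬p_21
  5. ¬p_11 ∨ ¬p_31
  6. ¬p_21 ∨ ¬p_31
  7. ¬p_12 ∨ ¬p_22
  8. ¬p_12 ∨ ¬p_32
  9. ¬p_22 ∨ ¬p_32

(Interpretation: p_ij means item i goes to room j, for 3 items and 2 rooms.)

No

Branch on p_11: set p_11 = True.
Unit clause (¬p_21) forces p_21 = False.
Unit clause (p_22) forces p_22 = True.
Unit clause (¬p_31) forces p_31 = False.
Unit clause (p_32) forces p_32 = True.
That conflicts with the unit clause (¬p_32).
So p_11 must be the other value — set p_11 = False.
Unit clause (p_12) forces p_12 = True.
Unit clause (¬p_22) forces p_22 = False.
Unit clause (p_21) forces p_21 = True.
Unit clause (¬p_31) forces p_31 = False.
Unit clause (p_32) forces p_32 = True.
That conflicts with the unit clause (¬p_32).
Neither p_11 = True nor p_11 = False works.
No assignment satisfies every clause.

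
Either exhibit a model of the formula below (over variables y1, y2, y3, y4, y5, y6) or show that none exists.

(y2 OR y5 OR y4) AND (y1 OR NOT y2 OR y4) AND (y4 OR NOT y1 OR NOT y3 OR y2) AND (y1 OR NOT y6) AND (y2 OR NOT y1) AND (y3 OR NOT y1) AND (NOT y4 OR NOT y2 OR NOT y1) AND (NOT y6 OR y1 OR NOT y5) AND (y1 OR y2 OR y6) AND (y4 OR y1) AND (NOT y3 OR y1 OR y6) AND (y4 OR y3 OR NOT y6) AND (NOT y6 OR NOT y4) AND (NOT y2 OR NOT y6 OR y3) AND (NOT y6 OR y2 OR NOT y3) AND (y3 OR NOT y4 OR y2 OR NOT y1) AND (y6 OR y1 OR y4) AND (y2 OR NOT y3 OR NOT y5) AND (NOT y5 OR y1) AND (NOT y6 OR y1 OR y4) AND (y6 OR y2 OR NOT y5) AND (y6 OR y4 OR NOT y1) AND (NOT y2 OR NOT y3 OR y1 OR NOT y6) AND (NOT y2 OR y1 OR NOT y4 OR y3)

Case y1 = true:
From the singleton clause (y2), y2 = true.
From the singleton clause (y3), y3 = true.
From the singleton clause (NOT y4), y4 = false.
From the singleton clause (y6), y6 = true.
All clauses hold; y5 can take either value.

y1: true,  y2: true,  y3: true,  y4: false,  y5: true,  y6: true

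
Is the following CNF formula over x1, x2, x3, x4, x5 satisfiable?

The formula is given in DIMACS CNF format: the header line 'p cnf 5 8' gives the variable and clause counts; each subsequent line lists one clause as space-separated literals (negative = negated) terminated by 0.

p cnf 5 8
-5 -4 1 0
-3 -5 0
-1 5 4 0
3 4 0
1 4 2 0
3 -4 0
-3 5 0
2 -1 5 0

Unsatisfiable

Branch on x3: set x3 = False.
The clause (x4) is unit, so x4 = True.
That conflicts with the unit clause (¬x4).
So x3 must be the other value — set x3 = True.
The clause (¬x5) is unit, so x5 = False.
That conflicts with the unit clause (x5).
Neither x3 = True nor x3 = False works.
No assignment satisfies every clause.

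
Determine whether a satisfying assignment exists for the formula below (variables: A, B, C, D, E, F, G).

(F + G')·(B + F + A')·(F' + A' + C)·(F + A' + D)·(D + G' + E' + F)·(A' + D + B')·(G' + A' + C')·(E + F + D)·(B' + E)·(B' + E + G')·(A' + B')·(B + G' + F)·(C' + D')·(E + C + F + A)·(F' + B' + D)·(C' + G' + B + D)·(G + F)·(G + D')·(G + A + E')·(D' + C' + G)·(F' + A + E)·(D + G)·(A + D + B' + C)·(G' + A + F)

Try F = 1.
Try A = 0.
(E) alone gives E = 1.
(G) alone gives G = 1.
Try C = 0.
Try B = 0.
All clauses hold; D can take either value.
A satisfying assignment: A: 0,  B: 0,  C: 0,  D: 1,  E: 1,  F: 1,  G: 1.

Yes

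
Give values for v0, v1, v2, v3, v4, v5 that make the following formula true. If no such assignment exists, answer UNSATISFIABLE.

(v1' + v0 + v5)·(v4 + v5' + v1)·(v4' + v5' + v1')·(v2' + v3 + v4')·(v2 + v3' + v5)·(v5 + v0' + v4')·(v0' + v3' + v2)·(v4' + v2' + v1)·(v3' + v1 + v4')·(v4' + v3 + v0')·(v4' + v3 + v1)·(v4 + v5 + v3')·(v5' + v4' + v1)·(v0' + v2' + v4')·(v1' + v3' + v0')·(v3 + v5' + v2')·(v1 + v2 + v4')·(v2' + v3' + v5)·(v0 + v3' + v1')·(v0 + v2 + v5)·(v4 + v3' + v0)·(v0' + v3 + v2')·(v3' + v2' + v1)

v0: 1,  v1: 1,  v2: 0,  v3: 0,  v4: 0,  v5: 0

Suppose v1 = 1.
Suppose v0 = 1.
The clause (v3') is unit, so v3 = 0.
The clause (v4') is unit, so v4 = 0.
The clause (v2') is unit, so v2 = 0.
All clauses hold; v5 can take either value.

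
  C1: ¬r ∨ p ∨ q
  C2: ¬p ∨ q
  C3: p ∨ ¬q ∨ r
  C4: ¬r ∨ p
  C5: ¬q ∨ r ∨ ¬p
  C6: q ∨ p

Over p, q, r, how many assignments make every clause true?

1

There are 2^3 = 8 truth assignments over (p, q, r).
Check each against the 6 clauses (columns in the order p, q, r):
  F F F  ✗ fails (q ∨ p)
  F F T  ✗ fails (¬r ∨ p ∨ q)
  F T F  ✗ fails (p ∨ ¬q ∨ r)
  F T T  ✗ fails (¬r ∨ p)
  T F F  ✗ fails (¬p ∨ q)
  T F T  ✗ fails (¬p ∨ q)
  T T F  ✗ fails (¬q ∨ r ∨ ¬p)
  T T T  ✓ satisfies all
1 of the 8 rows is a model.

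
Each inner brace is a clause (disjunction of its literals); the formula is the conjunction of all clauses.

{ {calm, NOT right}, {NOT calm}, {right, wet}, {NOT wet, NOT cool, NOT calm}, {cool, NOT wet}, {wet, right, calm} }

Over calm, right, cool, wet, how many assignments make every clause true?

1

There are 2^4 = 16 truth assignments over (calm, right, cool, wet).
Check each against the 6 clauses (columns in the order calm, right, cool, wet):
  F F F F  ✗ fails (right OR wet)
  F F F T  ✗ fails (cool OR NOT wet)
  F F T F  ✗ fails (right OR wet)
  F F T T  ✓ satisfies all
  F T F F  ✗ fails (calm OR NOT right)
  F T F T  ✗ fails (calm OR NOT right)
  F T T F  ✗ fails (calm OR NOT right)
  F T T T  ✗ fails (calm OR NOT right)
  T F F F  ✗ fails (NOT calm)
  T F F T  ✗ fails (NOT calm)
  T F T F  ✗ fails (NOT calm)
  T F T T  ✗ fails (NOT calm)
  T T F F  ✗ fails (NOT calm)
  T T F T  ✗ fails (NOT calm)
  T T T F  ✗ fails (NOT calm)
  T T T T  ✗ fails (NOT calm)
1 of the 16 rows is a model.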